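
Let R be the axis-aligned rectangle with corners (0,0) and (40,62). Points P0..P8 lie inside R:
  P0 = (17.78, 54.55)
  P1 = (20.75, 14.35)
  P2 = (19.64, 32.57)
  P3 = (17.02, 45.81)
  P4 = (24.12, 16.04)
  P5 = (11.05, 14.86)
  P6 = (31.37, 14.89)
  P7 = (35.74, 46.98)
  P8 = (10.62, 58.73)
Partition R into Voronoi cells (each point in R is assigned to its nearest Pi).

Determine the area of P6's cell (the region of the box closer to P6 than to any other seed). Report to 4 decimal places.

Area of P6's cell: 357.1657

1. box [0,40]×[0,62]: [(0, 0) (40, 0) (40, 62) (0, 62)]
2. ⊥bis P6·P0 via (24.575,34.72): [(0, 26.2991) (0, 0) (40, 0) (40, 40.0056)]  |A|=1326.0927
3. ⊥bis P6·P1 via (26.06,14.62): [(25.03, 34.8759) (26.8034, 0) (40, 0) (40, 40.0056)]  |A|=529.5629
4. ⊥bis P6·P2 via (25.505,23.73): [(25.5938, 23.7889) (26.8034, 0) (40, 0) (40, 33.3469)]  |A|=397.1676
5. ⊥bis P6·P3 via (24.195,30.35): [(25.5938, 23.7889) (26.8034, 0) (40, 0) (40, 33.3469)]  |A|=397.1676
6. ⊥bis P6·P4 via (27.745,15.465): [(29.4737, 26.3631) (26.4365, 7.2157) (26.8034, 0) (40, 0) (40, 33.3469)]  |A|=363.932
7. ⊥bis P6·P5 via (21.21,14.875): [(29.4737, 26.3631) (26.4365, 7.2157) (26.8034, 0) (40, 0) (40, 33.3469)]  |A|=363.932
8. ⊥bis P6·P7 via (33.555,30.935): [(35.8862, 30.6175) (29.4737, 26.3631) (26.4365, 7.2157) (26.8034, 0) (40, 0) (40, 30.0573)]  |A|=357.1657
9. ⊥bis P6·P8 via (20.995,36.81): [(35.8862, 30.6175) (29.4737, 26.3631) (26.4365, 7.2157) (26.8034, 0) (40, 0) (40, 30.0573)]  |A|=357.1657
10. canonical 6-gon: [(35.8862, 30.6175) (29.4737, 26.3631) (26.4365, 7.2157) (26.8034, 0) (40, 0) (40, 30.0573)]
11. shoelace: 357.1657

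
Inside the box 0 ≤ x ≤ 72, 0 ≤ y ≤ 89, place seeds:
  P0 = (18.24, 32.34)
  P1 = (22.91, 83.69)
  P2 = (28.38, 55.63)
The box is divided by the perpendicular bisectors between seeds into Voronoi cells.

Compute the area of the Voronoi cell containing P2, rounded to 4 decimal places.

1. box [0,72]×[0,89]: [(0, 0) (72, 0) (72, 89) (0, 89)]
2. ⊥bis P2·P0 via (23.31,43.985): [(0, 54.1337) (72, 22.7863) (72, 89) (0, 89)]  |A|=3638.878
3. ⊥bis P2·P1 via (25.645,69.66): [(0, 64.6608) (0, 54.1337) (72, 22.7863) (72, 78.6964)]  |A|=2391.737
4. canonical 4-gon: [(0, 64.6608) (0, 54.1337) (72, 22.7863) (72, 78.6964)]
5. shoelace: 2391.737

Area of P2's cell: 2391.7370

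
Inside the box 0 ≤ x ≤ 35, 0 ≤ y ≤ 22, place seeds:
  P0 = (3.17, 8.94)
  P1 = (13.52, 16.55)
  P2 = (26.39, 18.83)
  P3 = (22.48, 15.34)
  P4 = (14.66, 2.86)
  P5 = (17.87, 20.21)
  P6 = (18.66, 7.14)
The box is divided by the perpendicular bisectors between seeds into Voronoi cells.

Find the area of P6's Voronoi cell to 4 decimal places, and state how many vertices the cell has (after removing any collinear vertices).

Area of P6's cell: 164.7141 (5 vertices)

1. box [0,35]×[0,22]: [(0, 0) (35, 0) (35, 22) (0, 22)]
2. ⊥bis P6·P0 via (10.915,8.04): [(9.9807, 0) (35, 0) (35, 22) (12.5372, 22)]  |A|=522.3028
3. ⊥bis P6·P1 via (16.09,11.845): [(11.0364, 9.0846) (9.9807, 0) (35, 0) (35, 22) (34.6812, 22)]  |A|=379.3035
4. ⊥bis P6·P2 via (22.525,12.985): [(20.5581, 14.2856) (11.0364, 9.0846) (9.9807, 0) (35, 0) (35, 4.7359)]  |A|=253.4107
5. ⊥bis P6·P3 via (20.57,11.24): [(17.5543, 12.6449) (11.0364, 9.0846) (9.9807, 0) (35, 0) (35, 4.5177)]  |A|=225.3172
6. ⊥bis P6·P4 via (16.66,5): [(17.5543, 12.6449) (11.8273, 9.5166) (22.01, 0) (35, 0) (35, 4.5177)]  |A|=164.7141
7. ⊥bis P6·P5 via (18.265,13.675): [(17.5543, 12.6449) (11.8273, 9.5166) (22.01, 0) (35, 0) (35, 4.5177)]  |A|=164.7141
8. canonical 5-gon: [(17.5543, 12.6449) (11.8273, 9.5166) (22.01, 0) (35, 0) (35, 4.5177)]
9. shoelace: 164.7141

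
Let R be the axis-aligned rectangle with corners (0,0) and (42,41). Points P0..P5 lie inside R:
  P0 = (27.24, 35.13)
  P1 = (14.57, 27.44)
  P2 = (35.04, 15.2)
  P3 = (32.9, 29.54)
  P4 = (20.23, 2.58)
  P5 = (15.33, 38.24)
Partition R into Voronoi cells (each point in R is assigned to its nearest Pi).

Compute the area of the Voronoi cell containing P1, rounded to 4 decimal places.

Area of P1's cell: 448.6339

1. box [0,42]×[0,41]: [(0, 0) (42, 0) (42, 41) (0, 41)]
2. ⊥bis P1·P0 via (20.905,31.285): [(0, 0) (39.8933, 0) (15.0085, 41) (0, 41)]  |A|=1125.4872
3. ⊥bis P1·P2 via (24.805,21.32): [(0, 0) (12.0567, 0) (25.8711, 23.1029) (15.0085, 41) (0, 41)]  |A|=803.9346
4. ⊥bis P1·P3 via (23.735,28.49): [(0, 0) (12.0567, 0) (24.5964, 20.9712) (23.9988, 26.1877) (15.0085, 41) (0, 41)]  |A|=799.9729
5. ⊥bis P1·P4 via (17.4,15.01): [(0, 11.0485) (21.6043, 15.9672) (24.5964, 20.9712) (23.9988, 26.1877) (15.0085, 41) (0, 41)]  |A|=584.3694
6. ⊥bis P1·P5 via (14.95,32.84): [(0, 33.892) (0, 11.0485) (21.6043, 15.9672) (24.5964, 20.9712) (23.9988, 26.1877) (20.1848, 32.4716)]  |A|=448.6339
7. canonical 6-gon: [(0, 33.892) (0, 11.0485) (21.6043, 15.9672) (24.5964, 20.9712) (23.9988, 26.1877) (20.1848, 32.4716)]
8. shoelace: 448.6339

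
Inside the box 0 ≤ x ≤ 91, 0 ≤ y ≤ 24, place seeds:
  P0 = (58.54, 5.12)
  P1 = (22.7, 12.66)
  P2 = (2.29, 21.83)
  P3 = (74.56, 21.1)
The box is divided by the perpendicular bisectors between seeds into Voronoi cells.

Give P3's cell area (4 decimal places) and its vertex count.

Area of P3's cell: 560.2265 (4 vertices)

1. box [0,91]×[0,24]: [(0, 0) (91, 0) (91, 24) (0, 24)]
2. ⊥bis P3·P0 via (66.55,13.11): [(79.6273, 0) (91, 0) (91, 24) (55.6872, 24)]  |A|=560.2265
3. ⊥bis P3·P1 via (48.63,16.88): [(79.6273, 0) (91, 0) (91, 24) (55.6872, 24)]  |A|=560.2265
4. ⊥bis P3·P2 via (38.425,21.465): [(79.6273, 0) (91, 0) (91, 24) (55.6872, 24)]  |A|=560.2265
5. canonical 4-gon: [(79.6273, 0) (91, 0) (91, 24) (55.6872, 24)]
6. shoelace: 560.2265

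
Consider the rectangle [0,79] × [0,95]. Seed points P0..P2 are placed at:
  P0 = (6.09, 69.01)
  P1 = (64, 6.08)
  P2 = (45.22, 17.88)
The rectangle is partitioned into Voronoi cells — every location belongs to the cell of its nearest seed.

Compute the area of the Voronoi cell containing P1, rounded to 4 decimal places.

1. box [0,79]×[0,95]: [(0, 0) (79, 0) (79, 95) (0, 95)]
2. ⊥bis P1·P0 via (35.045,37.545): [(0, 5.2956) (0, 0) (79, 0) (79, 77.9937)]  |A|=3289.9249
3. ⊥bis P1·P2 via (54.61,11.98): [(47.0826, 0) (79, 0) (79, 50.7973)]  |A|=810.6582
4. canonical 3-gon: [(47.0826, 0) (79, 0) (79, 50.7973)]
5. shoelace: 810.6582

Area of P1's cell: 810.6582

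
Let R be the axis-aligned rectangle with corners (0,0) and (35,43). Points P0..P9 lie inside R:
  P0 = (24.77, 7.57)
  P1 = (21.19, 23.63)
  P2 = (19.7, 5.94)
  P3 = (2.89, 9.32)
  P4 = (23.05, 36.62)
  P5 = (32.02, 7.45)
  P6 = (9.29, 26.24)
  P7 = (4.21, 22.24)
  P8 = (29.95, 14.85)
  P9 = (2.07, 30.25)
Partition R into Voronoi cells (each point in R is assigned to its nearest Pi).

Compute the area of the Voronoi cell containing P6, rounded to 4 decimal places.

1. box [0,35]×[0,43]: [(0, 0) (35, 0) (35, 43) (0, 43)]
2. ⊥bis P6·P0 via (17.03,16.905): [(0, 2.7848) (35, 31.8046) (35, 43) (0, 43)]  |A|=899.6857
3. ⊥bis P6·P1 via (15.24,24.935): [(0, 2.7848) (12.6895, 13.3061) (19.2022, 43) (0, 43)]  |A|=540.2481
4. ⊥bis P6·P2 via (14.495,16.09): [(0, 8.6568) (13.1486, 15.3996) (19.2022, 43) (0, 43)]  |A|=490.7764
5. ⊥bis P6·P3 via (6.09,17.78): [(0, 20.0835) (12.8237, 15.233) (13.1486, 15.3996) (19.2022, 43) (0, 43)]  |A|=417.5099
6. ⊥bis P6·P4 via (16.17,31.43): [(0, 20.0835) (12.8237, 15.233) (13.1486, 15.3996) (16.5531, 30.9221) (7.442, 43) (0, 43)]  |A|=346.4912
7. ⊥bis P6·P5 via (20.655,16.845): [(0, 20.0835) (12.8237, 15.233) (13.1486, 15.3996) (16.5531, 30.9221) (7.442, 43) (0, 43)]  |A|=346.4912
8. ⊥bis P6·P7 via (6.75,24.24): [(0, 32.8125) (13.2711, 15.9582) (16.5531, 30.9221) (7.442, 43) (0, 43)]  |A|=256.2119
9. ⊥bis P6·P8 via (19.62,20.545): [(0, 32.8125) (13.2711, 15.9582) (16.5531, 30.9221) (7.442, 43) (0, 43)]  |A|=256.2119
10. ⊥bis P6·P9 via (5.68,28.245): [(4.8182, 26.6934) (13.2711, 15.9582) (16.5531, 30.9221) (11.1471, 38.0885)]  |A|=134.3398
11. canonical 4-gon: [(4.8182, 26.6934) (13.2711, 15.9582) (16.5531, 30.9221) (11.1471, 38.0885)]
12. shoelace: 134.3398

Area of P6's cell: 134.3398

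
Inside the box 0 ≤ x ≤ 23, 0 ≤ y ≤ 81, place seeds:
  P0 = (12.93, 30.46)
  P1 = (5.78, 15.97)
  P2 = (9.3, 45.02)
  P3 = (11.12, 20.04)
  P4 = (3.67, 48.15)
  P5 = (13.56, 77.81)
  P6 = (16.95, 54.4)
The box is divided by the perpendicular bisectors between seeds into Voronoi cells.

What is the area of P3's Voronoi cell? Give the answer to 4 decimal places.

1. box [0,23]×[0,81]: [(0, 0) (23, 0) (23, 81) (0, 81)]
2. ⊥bis P3·P0 via (12.025,25.25): [(0, 27.3388) (0, 0) (23, 0) (23, 23.3436)]  |A|=582.8475
3. ⊥bis P3·P1 via (8.45,18.005): [(1.5399, 27.0713) (22.1729, 0) (23, 0) (23, 23.3436)]  |A|=261.673
4. ⊥bis P3·P2 via (10.21,32.53): [(1.5399, 27.0713) (22.1729, 0) (23, 0) (23, 23.3436)]  |A|=261.673
5. ⊥bis P3·P4 via (7.395,34.095): [(1.5399, 27.0713) (22.1729, 0) (23, 0) (23, 23.3436)]  |A|=261.673
6. ⊥bis P3·P5 via (12.34,48.925): [(1.5399, 27.0713) (22.1729, 0) (23, 0) (23, 23.3436)]  |A|=261.673
7. ⊥bis P3·P6 via (14.035,37.22): [(1.5399, 27.0713) (22.1729, 0) (23, 0) (23, 23.3436)]  |A|=261.673
8. canonical 4-gon: [(1.5399, 27.0713) (22.1729, 0) (23, 0) (23, 23.3436)]
9. shoelace: 261.673

Area of P3's cell: 261.6730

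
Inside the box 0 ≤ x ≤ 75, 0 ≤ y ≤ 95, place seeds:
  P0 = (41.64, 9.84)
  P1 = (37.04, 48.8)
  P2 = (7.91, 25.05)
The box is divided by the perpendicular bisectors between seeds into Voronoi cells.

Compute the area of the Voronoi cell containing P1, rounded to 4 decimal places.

Area of P1's cell: 4352.7793

1. box [0,75]×[0,95]: [(0, 0) (75, 0) (75, 95) (0, 95)]
2. ⊥bis P1·P0 via (39.34,29.32): [(0, 24.6751) (75, 33.5304) (75, 95) (0, 95)]  |A|=4942.2936
3. ⊥bis P1·P2 via (22.475,36.925): [(0, 64.4912) (29.6119, 28.1714) (75, 33.5304) (75, 95) (0, 95)]  |A|=4352.7793
4. canonical 5-gon: [(0, 64.4912) (29.6119, 28.1714) (75, 33.5304) (75, 95) (0, 95)]
5. shoelace: 4352.7793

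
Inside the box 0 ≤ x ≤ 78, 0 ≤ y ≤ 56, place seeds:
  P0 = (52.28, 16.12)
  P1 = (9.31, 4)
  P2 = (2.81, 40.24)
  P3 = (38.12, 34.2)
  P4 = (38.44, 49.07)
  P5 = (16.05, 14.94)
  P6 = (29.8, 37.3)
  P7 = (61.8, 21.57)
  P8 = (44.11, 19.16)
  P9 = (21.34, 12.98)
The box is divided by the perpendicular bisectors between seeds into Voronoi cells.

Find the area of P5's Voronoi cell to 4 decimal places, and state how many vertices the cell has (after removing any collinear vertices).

1. box [0,78]×[0,56]: [(0, 0) (78, 0) (78, 56) (0, 56)]
2. ⊥bis P5·P0 via (34.165,15.53): [(0, 0) (34.6708, 0) (32.8469, 56) (0, 56)]  |A|=1890.4959
3. ⊥bis P5·P1 via (12.68,9.47): [(0, 17.282) (28.0512, 0) (34.6708, 0) (32.8469, 56) (0, 56)]  |A|=1648.1057
4. ⊥bis P5·P2 via (9.43,27.59): [(0, 22.6551) (0, 17.282) (28.0512, 0) (34.6708, 0) (33.3643, 40.1153)]  |A|=830.9597
5. ⊥bis P5·P3 via (27.085,24.57): [(19.7407, 32.9858) (0, 22.6551) (0, 17.282) (28.0512, 0) (34.6708, 0) (34.1336, 16.493)]  |A|=667.3072
6. ⊥bis P5·P4 via (27.245,32.005): [(19.7407, 32.9858) (0, 22.6551) (0, 17.282) (28.0512, 0) (34.6708, 0) (34.1336, 16.493)]  |A|=667.3072
7. ⊥bis P5·P6 via (22.925,26.12): [(28.9837, 22.3943) (15.4292, 30.7295) (0, 22.6551) (0, 17.282) (28.0512, 0) (34.6708, 0) (34.1336, 16.493)]  |A|=634.0466
8. ⊥bis P5·P7 via (38.925,18.255): [(28.9837, 22.3943) (15.4292, 30.7295) (0, 22.6551) (0, 17.282) (28.0512, 0) (34.6708, 0) (34.1336, 16.493)]  |A|=634.0466
9. ⊥bis P5·P8 via (30.08,17.05): [(29.3372, 21.9892) (28.9837, 22.3943) (15.4292, 30.7295) (0, 22.6551) (0, 17.282) (28.0512, 0) (32.6442, 0)]  |A|=573.6869
10. ⊥bis P5·P9 via (18.695,13.96): [(23.1493, 25.9821) (15.4292, 30.7295) (0, 22.6551) (0, 17.282) (16.2227, 7.2874)]  |A|=316.2374
11. canonical 5-gon: [(23.1493, 25.9821) (15.4292, 30.7295) (0, 22.6551) (0, 17.282) (16.2227, 7.2874)]
12. shoelace: 316.2374

Area of P5's cell: 316.2374 (5 vertices)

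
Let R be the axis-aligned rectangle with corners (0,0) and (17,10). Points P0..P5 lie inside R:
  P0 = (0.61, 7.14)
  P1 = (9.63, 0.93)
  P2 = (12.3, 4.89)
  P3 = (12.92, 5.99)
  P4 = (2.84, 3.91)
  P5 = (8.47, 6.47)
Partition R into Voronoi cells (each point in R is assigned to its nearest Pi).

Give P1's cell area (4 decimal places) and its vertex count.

Area of P1's cell: 23.7023 (4 vertices)

1. box [0,17]×[0,10]: [(0, 0) (17, 0) (17, 10) (0, 10)]
2. ⊥bis P1·P0 via (5.12,4.035): [(2.342, 0) (17, 0) (17, 10) (9.2267, 10)]  |A|=112.1563
3. ⊥bis P1·P2 via (10.965,2.91): [(6.4441, 5.9582) (2.342, 0) (15.281, 0)]  |A|=38.5464
4. ⊥bis P1·P3 via (11.275,3.46): [(6.4441, 5.9582) (2.342, 0) (15.281, 0)]  |A|=38.5464
5. ⊥bis P1·P4 via (6.235,2.42): [(7.481, 5.2591) (5.1729, 0) (15.281, 0)]  |A|=26.5794
6. ⊥bis P1·P5 via (9.05,3.7): [(9.6172, 3.8188) (6.5688, 3.1805) (5.1729, 0) (15.281, 0)]  |A|=23.7023
7. canonical 4-gon: [(9.6172, 3.8188) (6.5688, 3.1805) (5.1729, 0) (15.281, 0)]
8. shoelace: 23.7023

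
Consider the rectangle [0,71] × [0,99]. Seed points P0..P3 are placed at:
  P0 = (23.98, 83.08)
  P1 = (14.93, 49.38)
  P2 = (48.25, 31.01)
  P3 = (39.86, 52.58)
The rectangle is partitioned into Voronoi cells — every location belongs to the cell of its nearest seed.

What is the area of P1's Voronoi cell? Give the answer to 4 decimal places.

Area of P1's cell: 1570.1943

1. box [0,71]×[0,99]: [(0, 0) (71, 0) (71, 99) (0, 99)]
2. ⊥bis P1·P0 via (19.455,66.23): [(0, 71.4546) (0, 0) (71, 0) (71, 52.3878)]  |A|=4396.4037
3. ⊥bis P1·P2 via (31.59,40.195): [(42.5276, 60.0339) (0, 71.4546) (0, 0) (9.4297, 0)]  |A|=1802.4463
4. ⊥bis P1·P3 via (27.395,50.98): [(29.3102, 36.0598) (25.6511, 64.5661) (0, 71.4546) (0, 0) (9.4297, 0)]  |A|=1570.1943
5. canonical 5-gon: [(29.3102, 36.0598) (25.6511, 64.5661) (0, 71.4546) (0, 0) (9.4297, 0)]
6. shoelace: 1570.1943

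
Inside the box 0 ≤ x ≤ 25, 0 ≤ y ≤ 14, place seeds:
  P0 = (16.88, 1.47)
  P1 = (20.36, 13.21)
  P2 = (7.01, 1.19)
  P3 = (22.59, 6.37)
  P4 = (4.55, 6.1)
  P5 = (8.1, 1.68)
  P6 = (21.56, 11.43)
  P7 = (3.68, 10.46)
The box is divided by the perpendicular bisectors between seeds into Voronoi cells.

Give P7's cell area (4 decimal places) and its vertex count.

1. box [0,25]×[0,14]: [(0, 0) (25, 0) (25, 14) (0, 14)]
2. ⊥bis P7·P0 via (10.28,5.965): [(0, 0) (6.2175, 0) (15.7523, 14) (0, 14)]  |A|=153.7886
3. ⊥bis P7·P1 via (12.02,11.835): [(0, 0) (6.2175, 0) (12.46, 9.166) (11.6631, 14) (0, 14)]  |A|=143.9047
4. ⊥bis P7·P2 via (5.345,5.825): [(0, 3.905) (11.7522, 8.1266) (12.46, 9.166) (11.6631, 14) (0, 14)]  |A|=95.6954
5. ⊥bis P7·P3 via (13.135,8.415): [(0, 3.905) (11.7522, 8.1266) (12.46, 9.166) (11.6631, 14) (0, 14)]  |A|=95.6954
6. ⊥bis P7·P4 via (4.115,8.28): [(0, 7.4589) (12.3357, 9.9204) (11.6631, 14) (0, 14)]  |A|=64.135
7. ⊥bis P7·P5 via (5.89,6.07): [(0, 7.4589) (12.3357, 9.9204) (11.6631, 14) (0, 14)]  |A|=64.135
8. ⊥bis P7·P6 via (12.62,10.945): [(0, 7.4589) (12.3357, 9.9204) (11.6631, 14) (0, 14)]  |A|=64.135
9. canonical 4-gon: [(0, 7.4589) (12.3357, 9.9204) (11.6631, 14) (0, 14)]
10. shoelace: 64.135

Area of P7's cell: 64.1350 (4 vertices)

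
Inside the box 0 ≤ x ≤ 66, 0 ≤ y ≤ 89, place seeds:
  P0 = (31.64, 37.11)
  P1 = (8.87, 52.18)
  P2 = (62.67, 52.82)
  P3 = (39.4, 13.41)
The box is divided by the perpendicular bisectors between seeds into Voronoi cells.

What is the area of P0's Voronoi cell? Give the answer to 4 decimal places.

Area of P0's cell: 1156.8582

1. box [0,66]×[0,89]: [(0, 0) (66, 0) (66, 89) (0, 89)]
2. ⊥bis P0·P1 via (20.255,44.645): [(0, 14.0407) (0, 0) (66, 0) (66, 89) (49.6107, 89)]  |A|=4014.6081
3. ⊥bis P0·P2 via (47.155,44.965): [(35.5878, 67.8121) (0, 14.0407) (0, 0) (66, 0) (66, 7.7428)]  |A|=2605.3786
4. ⊥bis P0·P3 via (35.52,25.26): [(54.0582, 31.3299) (35.5878, 67.8121) (0, 14.0407) (0, 13.6298)]  |A|=1156.8582
5. canonical 4-gon: [(54.0582, 31.3299) (35.5878, 67.8121) (0, 14.0407) (0, 13.6298)]
6. shoelace: 1156.8582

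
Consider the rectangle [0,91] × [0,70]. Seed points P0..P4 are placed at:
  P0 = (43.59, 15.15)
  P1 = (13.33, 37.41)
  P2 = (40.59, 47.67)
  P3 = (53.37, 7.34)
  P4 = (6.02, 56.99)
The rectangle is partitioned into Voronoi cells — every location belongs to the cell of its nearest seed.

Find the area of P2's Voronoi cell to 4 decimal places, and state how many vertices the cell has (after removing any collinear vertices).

1. box [0,91]×[0,70]: [(0, 0) (91, 0) (91, 70) (0, 70)]
2. ⊥bis P2·P0 via (42.09,31.41): [(0, 27.5272) (91, 35.922) (91, 70) (0, 70)]  |A|=3483.0636
3. ⊥bis P2·P1 via (26.96,42.54): [(31.5162, 30.4346) (91, 35.922) (91, 70) (16.6247, 70)]  |A|=2484.8902
4. ⊥bis P2·P3 via (46.98,27.505): [(31.5162, 30.4346) (66.372, 33.65) (91, 41.4543) (91, 70) (16.6247, 70)]  |A|=2416.7651
5. ⊥bis P2·P4 via (23.305,52.33): [(23.2926, 52.284) (31.5162, 30.4346) (66.372, 33.65) (91, 41.4543) (91, 70) (28.0688, 70)]  |A|=2315.3935
6. canonical 6-gon: [(23.2926, 52.284) (31.5162, 30.4346) (66.372, 33.65) (91, 41.4543) (91, 70) (28.0688, 70)]
7. shoelace: 2315.3935

Area of P2's cell: 2315.3935 (6 vertices)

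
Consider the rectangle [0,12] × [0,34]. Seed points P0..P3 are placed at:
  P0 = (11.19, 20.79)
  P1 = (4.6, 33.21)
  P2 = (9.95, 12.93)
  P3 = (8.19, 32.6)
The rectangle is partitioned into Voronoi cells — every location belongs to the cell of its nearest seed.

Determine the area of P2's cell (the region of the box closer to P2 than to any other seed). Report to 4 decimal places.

Area of P2's cell: 210.9716

1. box [0,12]×[0,34]: [(0, 0) (12, 0) (12, 34) (0, 34)]
2. ⊥bis P2·P0 via (10.57,16.86): [(0, 18.5275) (0, 0) (12, 0) (12, 16.6344)]  |A|=210.9716
3. ⊥bis P2·P1 via (7.275,23.07): [(0, 18.5275) (0, 0) (12, 0) (12, 16.6344)]  |A|=210.9716
4. ⊥bis P2·P3 via (9.07,22.765): [(0, 18.5275) (0, 0) (12, 0) (12, 16.6344)]  |A|=210.9716
5. canonical 4-gon: [(0, 18.5275) (0, 0) (12, 0) (12, 16.6344)]
6. shoelace: 210.9716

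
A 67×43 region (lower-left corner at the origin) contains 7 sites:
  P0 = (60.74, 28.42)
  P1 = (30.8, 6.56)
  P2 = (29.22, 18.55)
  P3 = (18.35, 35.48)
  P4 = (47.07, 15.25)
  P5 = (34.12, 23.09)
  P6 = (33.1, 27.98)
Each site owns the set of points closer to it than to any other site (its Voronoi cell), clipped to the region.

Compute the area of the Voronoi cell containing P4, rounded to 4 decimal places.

1. box [0,67]×[0,43]: [(0, 0) (67, 0) (67, 43) (0, 43)]
2. ⊥bis P4·P0 via (53.905,21.835): [(0, 0) (67, 0) (67, 8.2428) (33.5141, 43) (0, 43)]  |A|=2299.0634
3. ⊥bis P4·P1 via (38.935,10.905): [(44.7595, 0) (67, 0) (67, 8.2428) (33.5141, 43) (21.7927, 43)]  |A|=868.1918
4. ⊥bis P4·P2 via (38.145,16.9): [(37.5248, 13.5453) (44.7595, 0) (67, 0) (67, 8.2428) (41.4478, 34.7651)]  |A|=595.2373
5. ⊥bis P4·P3 via (32.71,25.365): [(37.5248, 13.5453) (44.7595, 0) (67, 0) (67, 8.2428) (41.4478, 34.7651)]  |A|=595.2373
6. ⊥bis P4·P5 via (40.595,19.17): [(37.6721, 14.342) (37.5248, 13.5453) (44.7595, 0) (67, 0) (67, 8.2428) (46.7221, 29.2906)]  |A|=531.0435
7. ⊥bis P4·P6 via (40.085,21.615): [(46.0149, 28.1225) (37.6721, 14.342) (37.5248, 13.5453) (44.7595, 0) (67, 0) (67, 8.2428) (46.9057, 29.1001)]  |A|=530.8689
8. canonical 7-gon: [(46.0149, 28.1225) (37.6721, 14.342) (37.5248, 13.5453) (44.7595, 0) (67, 0) (67, 8.2428) (46.9057, 29.1001)]
9. shoelace: 530.8689

Area of P4's cell: 530.8689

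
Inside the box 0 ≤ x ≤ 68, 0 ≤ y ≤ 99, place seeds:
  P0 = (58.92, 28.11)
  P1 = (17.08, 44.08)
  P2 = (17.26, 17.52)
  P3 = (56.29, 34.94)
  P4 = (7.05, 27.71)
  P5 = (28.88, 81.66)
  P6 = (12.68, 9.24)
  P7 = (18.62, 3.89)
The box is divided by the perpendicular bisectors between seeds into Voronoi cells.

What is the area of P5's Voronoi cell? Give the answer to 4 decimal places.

1. box [0,68]×[0,99]: [(0, 0) (68, 0) (68, 99) (0, 99)]
2. ⊥bis P5·P0 via (43.9,54.885): [(0, 30.2584) (68, 68.4044) (68, 99) (0, 99)]  |A|=3377.4657
3. ⊥bis P5·P1 via (22.98,62.87): [(0, 70.0856) (45.5186, 55.793) (68, 68.4044) (68, 99) (0, 99)]  |A|=2471.0256
4. ⊥bis P5·P2 via (23.07,49.59): [(0, 70.0856) (45.5186, 55.793) (68, 68.4044) (68, 99) (0, 99)]  |A|=2471.0256
5. ⊥bis P5·P3 via (42.585,58.3): [(0, 70.0856) (40.8242, 57.267) (68, 73.2106) (68, 99) (0, 99)]  |A|=2359.5489
6. ⊥bis P5·P4 via (17.965,54.685): [(0, 70.0856) (40.8242, 57.267) (68, 73.2106) (68, 99) (0, 99)]  |A|=2359.5489
7. ⊥bis P5·P6 via (20.78,45.45): [(0, 70.0856) (40.8242, 57.267) (68, 73.2106) (68, 99) (0, 99)]  |A|=2359.5489
8. ⊥bis P5·P7 via (23.75,42.775): [(0, 70.0856) (40.8242, 57.267) (68, 73.2106) (68, 99) (0, 99)]  |A|=2359.5489
9. canonical 5-gon: [(0, 70.0856) (40.8242, 57.267) (68, 73.2106) (68, 99) (0, 99)]
10. shoelace: 2359.5489

Area of P5's cell: 2359.5489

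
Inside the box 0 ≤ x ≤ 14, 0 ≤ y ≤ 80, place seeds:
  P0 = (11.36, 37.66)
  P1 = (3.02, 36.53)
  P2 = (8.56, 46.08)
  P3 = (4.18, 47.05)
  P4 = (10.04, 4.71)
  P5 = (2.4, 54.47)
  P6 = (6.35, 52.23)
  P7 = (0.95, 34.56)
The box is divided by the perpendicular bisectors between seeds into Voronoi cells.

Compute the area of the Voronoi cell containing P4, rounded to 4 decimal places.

1. box [0,14]×[0,80]: [(0, 0) (14, 0) (14, 80) (0, 80)]
2. ⊥bis P4·P0 via (10.7,21.185): [(0, 21.6136) (0, 0) (14, 0) (14, 21.0528)]  |A|=298.6651
3. ⊥bis P4·P1 via (6.53,20.62): [(9.3383, 21.2396) (0, 19.1794) (0, 0) (14, 0) (14, 21.0528)]  |A|=287.2992
4. ⊥bis P4·P2 via (9.3,25.395): [(9.3383, 21.2396) (0, 19.1794) (0, 0) (14, 0) (14, 21.0528)]  |A|=287.2992
5. ⊥bis P4·P3 via (7.11,25.88): [(9.3383, 21.2396) (0, 19.1794) (0, 0) (14, 0) (14, 21.0528)]  |A|=287.2992
6. ⊥bis P4·P5 via (6.22,29.59): [(9.3383, 21.2396) (0, 19.1794) (0, 0) (14, 0) (14, 21.0528)]  |A|=287.2992
7. ⊥bis P4·P6 via (8.195,28.47): [(9.3383, 21.2396) (0, 19.1794) (0, 0) (14, 0) (14, 21.0528)]  |A|=287.2992
8. ⊥bis P4·P7 via (5.495,19.635): [(10.5983, 21.1891) (0, 17.9616) (0, 0) (14, 0) (14, 21.0528)]  |A|=279.3126
9. canonical 5-gon: [(10.5983, 21.1891) (0, 17.9616) (0, 0) (14, 0) (14, 21.0528)]
10. shoelace: 279.3126

Area of P4's cell: 279.3126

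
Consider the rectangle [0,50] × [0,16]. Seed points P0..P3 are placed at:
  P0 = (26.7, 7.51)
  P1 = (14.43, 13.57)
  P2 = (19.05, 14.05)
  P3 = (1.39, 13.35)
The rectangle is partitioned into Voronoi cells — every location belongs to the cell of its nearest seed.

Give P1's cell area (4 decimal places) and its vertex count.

Area of P1's cell: 142.8345 (5 vertices)

1. box [0,50]×[0,16]: [(0, 0) (50, 0) (50, 16) (0, 16)]
2. ⊥bis P1·P0 via (20.565,10.54): [(0, 0) (15.3594, 0) (23.2616, 16) (0, 16)]  |A|=308.9684
3. ⊥bis P1·P2 via (16.74,13.81): [(0, 0) (15.3594, 0) (17.6855, 4.7097) (16.5125, 16) (0, 16)]  |A|=270.8684
4. ⊥bis P1·P3 via (7.91,13.46): [(8.1371, 0) (15.3594, 0) (17.6855, 4.7097) (16.5125, 16) (7.8671, 16)]  |A|=142.8345
5. canonical 5-gon: [(8.1371, 0) (15.3594, 0) (17.6855, 4.7097) (16.5125, 16) (7.8671, 16)]
6. shoelace: 142.8345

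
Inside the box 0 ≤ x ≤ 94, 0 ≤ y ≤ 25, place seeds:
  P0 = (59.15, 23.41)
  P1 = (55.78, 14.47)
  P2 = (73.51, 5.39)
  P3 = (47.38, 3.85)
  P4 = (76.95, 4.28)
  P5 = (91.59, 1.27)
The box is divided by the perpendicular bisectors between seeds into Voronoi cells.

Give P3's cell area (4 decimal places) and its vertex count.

Area of P3's cell: 1181.4552 (5 vertices)

1. box [0,94]×[0,25]: [(0, 0) (94, 0) (94, 25) (0, 25)]
2. ⊥bis P3·P0 via (53.265,13.63): [(0, 0) (75.916, 0) (34.3697, 25) (0, 25)]  |A|=1378.5723
3. ⊥bis P3·P1 via (51.58,9.16): [(0, 0) (63.1609, 0) (31.5537, 25) (0, 25)]  |A|=1183.9321
4. ⊥bis P3·P2 via (60.445,4.62): [(0, 0) (60.7173, 0) (60.5978, 2.0273) (31.5537, 25) (0, 25)]  |A|=1181.4552
5. ⊥bis P3·P4 via (62.165,4.065): [(0, 0) (60.7173, 0) (60.5978, 2.0273) (31.5537, 25) (0, 25)]  |A|=1181.4552
6. ⊥bis P3·P5 via (69.485,2.56): [(0, 0) (60.7173, 0) (60.5978, 2.0273) (31.5537, 25) (0, 25)]  |A|=1181.4552
7. canonical 5-gon: [(0, 0) (60.7173, 0) (60.5978, 2.0273) (31.5537, 25) (0, 25)]
8. shoelace: 1181.4552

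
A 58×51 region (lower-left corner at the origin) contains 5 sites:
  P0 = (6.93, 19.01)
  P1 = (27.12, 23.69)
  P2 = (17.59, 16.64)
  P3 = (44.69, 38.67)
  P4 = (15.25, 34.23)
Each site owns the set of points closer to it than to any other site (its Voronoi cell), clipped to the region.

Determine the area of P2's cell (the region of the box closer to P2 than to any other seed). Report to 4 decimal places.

Area of P2's cell: 425.6146

1. box [0,58]×[0,51]: [(0, 0) (58, 0) (58, 51) (0, 51)]
2. ⊥bis P2·P0 via (12.26,17.825): [(8.297, 0) (58, 0) (58, 51) (19.6357, 51)]  |A|=2245.7159
3. ⊥bis P2·P1 via (22.355,20.165): [(14.9928, 30.117) (8.297, 0) (37.2724, 0)]  |A|=436.326
4. ⊥bis P2·P3 via (31.14,27.655): [(14.9928, 30.117) (8.297, 0) (37.2724, 0)]  |A|=436.326
5. ⊥bis P2·P4 via (16.42,25.435): [(18.274, 25.6816) (13.8767, 25.0967) (8.297, 0) (37.2724, 0)]  |A|=425.6146
6. canonical 4-gon: [(18.274, 25.6816) (13.8767, 25.0967) (8.297, 0) (37.2724, 0)]
7. shoelace: 425.6146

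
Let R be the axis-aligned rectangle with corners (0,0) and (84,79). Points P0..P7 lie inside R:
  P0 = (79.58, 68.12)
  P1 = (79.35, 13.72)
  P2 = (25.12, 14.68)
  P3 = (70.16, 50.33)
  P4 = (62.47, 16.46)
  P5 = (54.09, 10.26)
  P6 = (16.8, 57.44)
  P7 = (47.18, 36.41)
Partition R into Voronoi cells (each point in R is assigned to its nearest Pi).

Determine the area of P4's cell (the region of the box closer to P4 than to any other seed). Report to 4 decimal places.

1. box [0,84]×[0,79]: [(0, 0) (84, 0) (84, 79) (0, 79)]
2. ⊥bis P4·P0 via (71.025,42.29): [(0, 65.8138) (0, 0) (84, 0) (84, 37.9926)]  |A|=4359.8685
3. ⊥bis P4·P1 via (70.91,15.09): [(75.1058, 40.9384) (0, 65.8138) (0, 0) (68.4606, 0)]  |A|=3872.8309
4. ⊥bis P4·P2 via (43.795,15.57): [(75.1058, 40.9384) (42.0645, 51.8818) (44.537, 0) (68.4606, 0)]  |A|=1333.2886
5. ⊥bis P4·P3 via (66.315,33.395): [(73.6124, 31.7382) (42.6899, 38.759) (44.537, 0) (68.4606, 0)]  |A|=972.4221
6. ⊥bis P4·P5 via (58.28,13.36): [(73.6124, 31.7382) (42.6899, 38.759) (42.9103, 34.1339) (68.1645, 0) (68.4606, 0)]  |A|=569.1735
7. ⊥bis P4·P6 via (39.635,36.95): [(73.6124, 31.7382) (42.6899, 38.759) (42.9103, 34.1339) (68.1645, 0) (68.4606, 0)]  |A|=569.1735
8. ⊥bis P4·P7 via (54.825,26.435): [(73.6124, 31.7382) (64.4567, 33.8169) (50.8566, 23.3936) (68.1645, 0) (68.4606, 0)]  |A|=404.9331
9. canonical 5-gon: [(73.6124, 31.7382) (64.4567, 33.8169) (50.8566, 23.3936) (68.1645, 0) (68.4606, 0)]
10. shoelace: 404.9331

Area of P4's cell: 404.9331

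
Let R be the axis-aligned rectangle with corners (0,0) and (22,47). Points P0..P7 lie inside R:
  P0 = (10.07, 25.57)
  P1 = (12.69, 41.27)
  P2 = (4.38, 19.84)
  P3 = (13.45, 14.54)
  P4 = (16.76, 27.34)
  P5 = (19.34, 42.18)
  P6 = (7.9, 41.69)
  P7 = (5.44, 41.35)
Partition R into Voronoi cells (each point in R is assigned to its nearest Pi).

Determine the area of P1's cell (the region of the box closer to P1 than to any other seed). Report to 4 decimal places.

Area of P1's cell: 77.5657

1. box [0,22]×[0,47]: [(0, 0) (22, 0) (22, 47) (0, 47)]
2. ⊥bis P1·P0 via (11.38,33.42): [(0, 35.3191) (22, 31.6477) (22, 47) (0, 47)]  |A|=297.3649
3. ⊥bis P1·P2 via (8.535,30.555): [(0, 35.3191) (22, 31.6477) (22, 47) (0, 47)]  |A|=297.3649
4. ⊥bis P1·P3 via (13.07,27.905): [(0, 35.3191) (22, 31.6477) (22, 47) (0, 47)]  |A|=297.3649
5. ⊥bis P1·P4 via (14.725,34.305): [(0, 35.3191) (11.5811, 33.3864) (22, 36.4306) (22, 47) (0, 47)]  |A|=272.449
6. ⊥bis P1·P5 via (16.015,41.725): [(0, 35.3191) (11.5811, 33.3864) (16.9417, 34.9527) (15.2932, 47) (0, 47)]  |A|=205.3178
7. ⊥bis P1·P6 via (10.295,41.48): [(9.6141, 33.7147) (11.5811, 33.3864) (16.9417, 34.9527) (15.2932, 47) (10.779, 47)]  |A|=77.5657
8. ⊥bis P1·P7 via (9.065,41.31): [(9.6141, 33.7147) (11.5811, 33.3864) (16.9417, 34.9527) (15.2932, 47) (10.779, 47)]  |A|=77.5657
9. canonical 5-gon: [(9.6141, 33.7147) (11.5811, 33.3864) (16.9417, 34.9527) (15.2932, 47) (10.779, 47)]
10. shoelace: 77.5657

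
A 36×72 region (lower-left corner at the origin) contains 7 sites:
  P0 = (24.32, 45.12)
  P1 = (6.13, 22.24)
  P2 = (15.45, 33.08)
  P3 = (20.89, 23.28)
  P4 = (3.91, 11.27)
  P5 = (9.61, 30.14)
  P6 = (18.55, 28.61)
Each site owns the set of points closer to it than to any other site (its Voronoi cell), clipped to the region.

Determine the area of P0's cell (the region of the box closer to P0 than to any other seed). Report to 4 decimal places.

1. box [0,36]×[0,72]: [(0, 0) (36, 0) (36, 72) (0, 72)]
2. ⊥bis P0·P1 via (15.225,33.68): [(0, 45.7841) (36, 17.1635) (36, 72) (0, 72)]  |A|=1458.9422
3. ⊥bis P0·P2 via (19.885,39.1): [(0, 53.7495) (36, 27.2279) (36, 72) (0, 72)]  |A|=1134.4068
4. ⊥bis P0·P3 via (22.605,34.2): [(0, 53.7495) (27.6013, 33.4153) (36, 32.0963) (36, 72) (0, 72)]  |A|=1113.9627
5. ⊥bis P0·P4 via (14.115,28.195): [(0, 53.7495) (27.6013, 33.4153) (36, 32.0963) (36, 72) (0, 72)]  |A|=1113.9627
6. ⊥bis P0·P5 via (16.965,37.63): [(0, 54.2892) (2.2006, 52.1283) (27.6013, 33.4153) (36, 32.0963) (36, 72) (0, 72)]  |A|=1113.3688
7. ⊥bis P0·P6 via (21.435,36.865): [(0, 54.2892) (2.2006, 52.1283) (24.2579, 35.8784) (34.329, 32.3587) (36, 32.0963) (36, 72) (0, 72)]  |A|=1106.8495
8. canonical 7-gon: [(0, 54.2892) (2.2006, 52.1283) (24.2579, 35.8784) (34.329, 32.3587) (36, 32.0963) (36, 72) (0, 72)]
9. shoelace: 1106.8495

Area of P0's cell: 1106.8495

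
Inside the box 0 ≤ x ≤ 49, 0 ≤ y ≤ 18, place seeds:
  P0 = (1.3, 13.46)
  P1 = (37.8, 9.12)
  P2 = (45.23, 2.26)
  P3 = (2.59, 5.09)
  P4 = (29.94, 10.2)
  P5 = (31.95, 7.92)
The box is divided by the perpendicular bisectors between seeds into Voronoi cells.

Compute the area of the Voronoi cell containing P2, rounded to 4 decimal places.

Area of P2's cell: 87.8505

1. box [0,49]×[0,18]: [(0, 0) (49, 0) (49, 18) (0, 18)]
2. ⊥bis P2·P0 via (23.265,7.86): [(21.2611, 0) (49, 0) (49, 18) (25.8502, 18)]  |A|=457.9984
3. ⊥bis P2·P1 via (41.515,5.69): [(36.2615, 0) (49, 0) (49, 13.7969)]  |A|=87.876
4. ⊥bis P2·P3 via (23.91,3.675): [(36.2615, 0) (49, 0) (49, 13.7969)]  |A|=87.876
5. ⊥bis P2·P4 via (37.585,6.23): [(36.2615, 0) (49, 0) (49, 13.7969)]  |A|=87.876
6. ⊥bis P2·P5 via (38.59,5.09): [(36.557, 0.3201) (36.4206, 0) (49, 0) (49, 13.7969)]  |A|=87.8505
7. canonical 4-gon: [(36.557, 0.3201) (36.4206, 0) (49, 0) (49, 13.7969)]
8. shoelace: 87.8505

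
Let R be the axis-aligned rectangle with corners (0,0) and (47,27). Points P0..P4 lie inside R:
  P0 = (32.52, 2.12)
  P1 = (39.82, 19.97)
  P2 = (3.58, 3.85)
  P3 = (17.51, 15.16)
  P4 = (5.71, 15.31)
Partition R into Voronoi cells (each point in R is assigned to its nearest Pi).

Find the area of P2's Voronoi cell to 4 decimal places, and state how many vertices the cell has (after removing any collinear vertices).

1. box [0,47]×[0,27]: [(0, 0) (47, 0) (47, 27) (0, 27)]
2. ⊥bis P2·P0 via (18.05,2.985): [(0, 0) (17.8716, 0) (19.4856, 27) (0, 27)]  |A|=504.3215
3. ⊥bis P2·P1 via (21.7,11.91): [(0, 0) (17.8716, 0) (18.9527, 18.0862) (14.9878, 27) (0, 27)]  |A|=484.2753
4. ⊥bis P2·P3 via (10.545,9.505): [(0, 22.4928) (0, 0) (17.8716, 0) (17.8984, 0.4482)]  |A|=205.2971
5. ⊥bis P2·P4 via (4.645,9.58): [(11.5219, 8.3018) (0, 10.4433) (0, 0) (17.8716, 0) (17.8984, 0.4482)]  |A|=135.881
6. canonical 5-gon: [(11.5219, 8.3018) (0, 10.4433) (0, 0) (17.8716, 0) (17.8984, 0.4482)]
7. shoelace: 135.881

Area of P2's cell: 135.8810 (5 vertices)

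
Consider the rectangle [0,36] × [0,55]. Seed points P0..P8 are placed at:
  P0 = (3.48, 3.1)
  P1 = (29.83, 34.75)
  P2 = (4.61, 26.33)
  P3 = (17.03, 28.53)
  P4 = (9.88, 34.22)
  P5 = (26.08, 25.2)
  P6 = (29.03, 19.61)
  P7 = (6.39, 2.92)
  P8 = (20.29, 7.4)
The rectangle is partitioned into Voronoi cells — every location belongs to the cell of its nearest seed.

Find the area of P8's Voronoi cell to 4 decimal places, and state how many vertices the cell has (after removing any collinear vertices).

1. box [0,36]×[0,55]: [(0, 0) (36, 0) (36, 55) (0, 55)]
2. ⊥bis P8·P0 via (11.885,5.25): [(0, 51.7121) (13.228, 0) (36, 0) (36, 55) (0, 55)]  |A|=1637.9777
3. ⊥bis P8·P1 via (25.06,21.075): [(6.1497, 27.6711) (13.228, 0) (36, 0) (36, 17.259)]  |A|=572.6578
4. ⊥bis P8·P2 via (12.45,16.865): [(19.7632, 22.9226) (9.5321, 14.4481) (13.228, 0) (36, 0) (36, 17.259)]  |A|=490.6826
5. ⊥bis P8·P3 via (18.66,17.965): [(29.2791, 19.6033) (12.6605, 17.0394) (9.5321, 14.4481) (13.228, 0) (36, 0) (36, 17.259)]  |A|=450.9028
6. ⊥bis P8·P4 via (15.085,20.81): [(29.2791, 19.6033) (12.6605, 17.0394) (9.5321, 14.4481) (13.228, 0) (36, 0) (36, 17.259)]  |A|=450.9028
7. ⊥bis P8·P5 via (23.185,16.3): [(18.2573, 17.9029) (12.6605, 17.0394) (9.5321, 14.4481) (13.228, 0) (36, 0) (36, 12.1315)]  |A|=386.7816
8. ⊥bis P8·P6 via (24.66,13.505): [(18.7316, 17.7486) (18.2573, 17.9029) (12.6605, 17.0394) (9.5321, 14.4481) (13.228, 0) (36, 0) (36, 5.3878)]  |A|=328.5544
9. ⊥bis P8·P7 via (13.34,5.16): [(18.7316, 17.7486) (18.2573, 17.9029) (12.6605, 17.0394) (10.1748, 14.9805) (15.0031, 0) (36, 0) (36, 5.3878)]  |A|=309.6315
10. canonical 7-gon: [(18.7316, 17.7486) (18.2573, 17.9029) (12.6605, 17.0394) (10.1748, 14.9805) (15.0031, 0) (36, 0) (36, 5.3878)]
11. shoelace: 309.6315

Area of P8's cell: 309.6315 (7 vertices)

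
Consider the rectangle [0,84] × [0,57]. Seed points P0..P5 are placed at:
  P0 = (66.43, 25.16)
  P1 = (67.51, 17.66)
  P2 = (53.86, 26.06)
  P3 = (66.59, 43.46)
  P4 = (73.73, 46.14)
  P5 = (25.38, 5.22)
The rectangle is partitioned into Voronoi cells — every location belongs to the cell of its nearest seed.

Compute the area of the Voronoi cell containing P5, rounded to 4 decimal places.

1. box [0,84]×[0,57]: [(0, 0) (84, 0) (84, 57) (0, 57)]
2. ⊥bis P5·P0 via (45.905,15.19): [(0, 0) (53.2835, 0) (25.5958, 57) (0, 57)]  |A|=2248.0617
3. ⊥bis P5·P1 via (46.445,11.44): [(0, 0) (49.823, 0) (44.4583, 18.1683) (25.5958, 57) (0, 57)]  |A|=2216.6254
4. ⊥bis P5·P2 via (39.62,15.64): [(0, 0) (49.823, 0) (48.9831, 2.8444) (9.3552, 57) (0, 57)]  |A|=1720.1932
5. ⊥bis P5·P3 via (45.985,24.34): [(0, 0) (49.823, 0) (48.9831, 2.8444) (9.3552, 57) (0, 57)]  |A|=1720.1932
6. ⊥bis P5·P4 via (49.555,25.68): [(0, 0) (49.823, 0) (48.9831, 2.8444) (9.3552, 57) (0, 57)]  |A|=1720.1932
7. canonical 5-gon: [(0, 0) (49.823, 0) (48.9831, 2.8444) (9.3552, 57) (0, 57)]
8. shoelace: 1720.1932

Area of P5's cell: 1720.1932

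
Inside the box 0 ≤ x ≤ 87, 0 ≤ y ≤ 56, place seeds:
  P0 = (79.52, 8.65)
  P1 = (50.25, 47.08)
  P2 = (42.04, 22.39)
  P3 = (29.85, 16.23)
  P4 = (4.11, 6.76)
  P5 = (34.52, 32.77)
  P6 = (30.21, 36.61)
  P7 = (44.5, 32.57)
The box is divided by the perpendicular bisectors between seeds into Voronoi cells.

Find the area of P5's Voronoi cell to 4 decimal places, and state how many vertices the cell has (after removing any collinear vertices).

Area of P5's cell: 129.0956 (5 vertices)

1. box [0,87]×[0,56]: [(0, 0) (87, 0) (87, 56) (0, 56)]
2. ⊥bis P5·P0 via (57.02,20.71): [(0, 0) (45.9194, 0) (75.9354, 56) (0, 56)]  |A|=3411.9366
3. ⊥bis P5·P1 via (42.385,39.925): [(0, 0) (45.9194, 0) (58.0749, 22.6781) (27.7611, 56) (0, 56)]  |A|=2609.3082
4. ⊥bis P5·P2 via (38.28,27.58): [(0, 0) (0.2108, 0) (47.5235, 34.2766) (27.7611, 56) (0, 56)]  |A|=1635.803
5. ⊥bis P5·P3 via (32.185,24.5): [(0, 33.5873) (33.5116, 24.1254) (47.5235, 34.2766) (27.7611, 56) (0, 56)]  |A|=1070.4781
6. ⊥bis P5·P4 via (19.315,19.765): [(0, 42.3474) (9.8781, 30.7982) (33.5116, 24.1254) (47.5235, 34.2766) (27.7611, 56) (0, 56)]  |A|=1027.2111
7. ⊥bis P5·P6 via (32.365,34.69): [(25.0748, 26.5075) (33.5116, 24.1254) (47.5235, 34.2766) (39.6791, 42.8994)]  |A|=186.7666
8. ⊥bis P5·P7 via (39.51,32.67): [(25.0748, 26.5075) (33.5116, 24.1254) (39.4246, 28.4092) (39.7142, 42.8608) (39.6791, 42.8994)]  |A|=129.0956
9. canonical 5-gon: [(25.0748, 26.5075) (33.5116, 24.1254) (39.4246, 28.4092) (39.7142, 42.8608) (39.6791, 42.8994)]
10. shoelace: 129.0956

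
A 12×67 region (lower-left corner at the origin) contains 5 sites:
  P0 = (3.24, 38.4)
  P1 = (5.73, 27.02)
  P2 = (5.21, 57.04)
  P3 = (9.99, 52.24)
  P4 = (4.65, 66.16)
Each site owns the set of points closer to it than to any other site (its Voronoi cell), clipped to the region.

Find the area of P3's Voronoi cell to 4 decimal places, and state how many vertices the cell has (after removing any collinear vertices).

1. box [0,12]×[0,67]: [(0, 0) (12, 0) (12, 67) (0, 67)]
2. ⊥bis P3·P0 via (6.615,45.32): [(0, 48.5462) (12, 42.6936) (12, 67) (0, 67)]  |A|=256.5607
3. ⊥bis P3·P1 via (7.86,39.63): [(0, 48.5462) (12, 42.6936) (12, 67) (0, 67)]  |A|=256.5607
4. ⊥bis P3·P2 via (7.6,54.64): [(0.994, 48.0615) (12, 42.6936) (12, 59.0217)]  |A|=89.8535
5. ⊥bis P3·P4 via (7.32,59.2): [(0.994, 48.0615) (12, 42.6936) (12, 59.0217)]  |A|=89.8535
6. canonical 3-gon: [(0.994, 48.0615) (12, 42.6936) (12, 59.0217)]
7. shoelace: 89.8535

Area of P3's cell: 89.8535 (3 vertices)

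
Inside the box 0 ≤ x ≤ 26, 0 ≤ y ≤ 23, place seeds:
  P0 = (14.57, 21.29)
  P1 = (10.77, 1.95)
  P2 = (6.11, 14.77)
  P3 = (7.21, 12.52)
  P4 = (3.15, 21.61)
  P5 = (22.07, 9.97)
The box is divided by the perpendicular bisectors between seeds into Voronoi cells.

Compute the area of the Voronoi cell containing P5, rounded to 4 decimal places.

1. box [0,26]×[0,23]: [(0, 0) (26, 0) (26, 23) (0, 23)]
2. ⊥bis P5·P0 via (18.32,15.63): [(0, 3.4922) (0, 0) (26, 0) (26, 20.7183)]  |A|=314.7369
3. ⊥bis P5·P1 via (16.42,5.96): [(12.3596, 11.681) (20.65, 0) (26, 0) (26, 20.7183)]  |A|=172.5495
4. ⊥bis P5·P2 via (14.09,12.37): [(14.2618, 12.9413) (13.4294, 10.1736) (20.65, 0) (26, 0) (26, 20.7183)]  |A|=170.4418
5. ⊥bis P5·P3 via (14.64,11.245): [(15.0169, 13.4416) (14.2562, 9.0087) (20.65, 0) (26, 0) (26, 20.7183)]  |A|=167.3294
6. ⊥bis P5·P4 via (12.61,15.79): [(15.0169, 13.4416) (14.2562, 9.0087) (20.65, 0) (26, 0) (26, 20.7183)]  |A|=167.3294
7. canonical 5-gon: [(15.0169, 13.4416) (14.2562, 9.0087) (20.65, 0) (26, 0) (26, 20.7183)]
8. shoelace: 167.3294

Area of P5's cell: 167.3294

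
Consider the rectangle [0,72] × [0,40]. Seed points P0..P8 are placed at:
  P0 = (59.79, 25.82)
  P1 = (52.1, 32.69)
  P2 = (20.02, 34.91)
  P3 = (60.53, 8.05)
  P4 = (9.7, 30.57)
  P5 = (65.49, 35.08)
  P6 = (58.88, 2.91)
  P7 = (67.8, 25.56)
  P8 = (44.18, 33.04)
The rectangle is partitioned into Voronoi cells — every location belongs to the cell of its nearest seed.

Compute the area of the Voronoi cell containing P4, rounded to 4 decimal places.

Area of P4's cell: 801.5419

1. box [0,72]×[0,40]: [(0, 0) (72, 0) (72, 40) (0, 40)]
2. ⊥bis P4·P0 via (34.745,28.195): [(0, 0) (32.0713, 0) (35.8645, 40) (0, 40)]  |A|=1358.715
3. ⊥bis P4·P1 via (30.9,31.63): [(0, 0) (32.0713, 0) (32.3399, 2.8324) (30.4815, 40) (0, 40)]  |A|=1258.6791
4. ⊥bis P4·P2 via (14.86,32.74): [(0, 0) (28.6286, 0) (11.8069, 40) (0, 40)]  |A|=808.7085
5. ⊥bis P4·P3 via (35.115,19.31): [(0, 0) (26.5598, 0) (27.6211, 2.3956) (11.8069, 40) (0, 40)]  |A|=806.2306
6. ⊥bis P4·P5 via (37.595,32.825): [(0, 0) (26.5598, 0) (27.6211, 2.3956) (11.8069, 40) (0, 40)]  |A|=806.2306
7. ⊥bis P4·P6 via (34.29,16.74): [(0, 0) (24.875, 0) (27.0227, 3.8186) (11.8069, 40) (0, 40)]  |A|=801.5419
8. ⊥bis P4·P7 via (38.75,28.065): [(0, 0) (24.875, 0) (27.0227, 3.8186) (11.8069, 40) (0, 40)]  |A|=801.5419
9. ⊥bis P4·P8 via (26.94,31.805): [(0, 0) (24.875, 0) (27.0227, 3.8186) (11.8069, 40) (0, 40)]  |A|=801.5419
10. canonical 5-gon: [(0, 0) (24.875, 0) (27.0227, 3.8186) (11.8069, 40) (0, 40)]
11. shoelace: 801.5419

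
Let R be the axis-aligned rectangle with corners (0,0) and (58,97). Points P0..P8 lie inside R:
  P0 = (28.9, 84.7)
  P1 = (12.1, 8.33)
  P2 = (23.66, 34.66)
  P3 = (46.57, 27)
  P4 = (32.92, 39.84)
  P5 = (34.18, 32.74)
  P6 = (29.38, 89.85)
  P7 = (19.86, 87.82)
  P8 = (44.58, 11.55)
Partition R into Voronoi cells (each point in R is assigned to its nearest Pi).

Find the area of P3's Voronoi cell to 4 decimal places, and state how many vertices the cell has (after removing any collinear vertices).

Area of P3's cell: 447.8357 (4 vertices)

1. box [0,58]×[0,97]: [(0, 0) (58, 0) (58, 97) (0, 97)]
2. ⊥bis P3·P0 via (37.735,55.85): [(0, 44.2941) (0, 0) (58, 0) (58, 62.0559)]  |A|=3084.1501
3. ⊥bis P3·P1 via (29.335,17.665): [(12.7904, 48.211) (38.9029, 0) (58, 0) (58, 62.0559)]  |A|=1863.1079
4. ⊥bis P3·P2 via (35.115,30.83): [(44.1359, 57.8102) (30.1872, 16.0916) (38.9029, 0) (58, 0) (58, 62.0559)]  |A|=1276.211
5. ⊥bis P3·P4 via (39.745,33.42): [(33.9053, 27.2119) (30.1872, 16.0916) (38.9029, 0) (58, 0) (58, 52.8266)]  |A|=974.6307
6. ⊥bis P3·P5 via (40.375,29.87): [(44.2271, 38.1848) (32.2378, 12.3056) (38.9029, 0) (58, 0) (58, 52.8266)]  |A|=888.4093
7. ⊥bis P3·P6 via (37.975,58.425): [(44.2271, 38.1848) (32.2378, 12.3056) (38.9029, 0) (58, 0) (58, 52.8266)]  |A|=888.4093
8. ⊥bis P3·P7 via (33.215,57.41): [(44.2271, 38.1848) (32.2378, 12.3056) (38.9029, 0) (58, 0) (58, 52.8266)]  |A|=888.4093
9. ⊥bis P3·P8 via (45.575,19.275): [(44.2271, 38.1848) (36.0358, 20.5037) (58, 17.6746) (58, 52.8266)]  |A|=447.8357
10. canonical 4-gon: [(44.2271, 38.1848) (36.0358, 20.5037) (58, 17.6746) (58, 52.8266)]
11. shoelace: 447.8357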